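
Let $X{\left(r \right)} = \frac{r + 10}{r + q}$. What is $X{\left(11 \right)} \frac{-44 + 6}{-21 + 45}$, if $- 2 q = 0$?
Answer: $- \frac{133}{44} \approx -3.0227$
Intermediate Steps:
$q = 0$ ($q = \left(- \frac{1}{2}\right) 0 = 0$)
$X{\left(r \right)} = \frac{10 + r}{r}$ ($X{\left(r \right)} = \frac{r + 10}{r + 0} = \frac{10 + r}{r}$)
$X{\left(11 \right)} \frac{-44 + 6}{-21 + 45} = \frac{10 + 11}{11} \frac{-44 + 6}{-21 + 45} = \frac{1}{11} \cdot 21 \left(- \frac{38}{24}\right) = \frac{21 \left(\left(-38\right) \frac{1}{24}\right)}{11} = \frac{21}{11} \left(- \frac{19}{12}\right) = - \frac{133}{44}$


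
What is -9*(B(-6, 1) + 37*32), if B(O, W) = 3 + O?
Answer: -10629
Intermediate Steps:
-9*(B(-6, 1) + 37*32) = -9*((3 - 6) + 37*32) = -9*(-3 + 1184) = -9*1181 = -10629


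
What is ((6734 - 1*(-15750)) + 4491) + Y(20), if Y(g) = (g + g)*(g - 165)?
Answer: 21175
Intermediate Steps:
Y(g) = 2*g*(-165 + g) (Y(g) = (2*g)*(-165 + g) = 2*g*(-165 + g))
((6734 - 1*(-15750)) + 4491) + Y(20) = ((6734 - 1*(-15750)) + 4491) + 2*20*(-165 + 20) = ((6734 + 15750) + 4491) + 2*20*(-145) = (22484 + 4491) - 5800 = 26975 - 5800 = 21175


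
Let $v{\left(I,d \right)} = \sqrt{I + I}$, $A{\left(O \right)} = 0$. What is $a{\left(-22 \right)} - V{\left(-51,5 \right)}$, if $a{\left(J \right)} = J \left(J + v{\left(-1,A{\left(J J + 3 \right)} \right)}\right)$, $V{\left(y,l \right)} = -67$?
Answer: $551 - 22 i \sqrt{2} \approx 551.0 - 31.113 i$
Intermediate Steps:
$v{\left(I,d \right)} = \sqrt{2} \sqrt{I}$ ($v{\left(I,d \right)} = \sqrt{2 I} = \sqrt{2} \sqrt{I}$)
$a{\left(J \right)} = J \left(J + i \sqrt{2}\right)$ ($a{\left(J \right)} = J \left(J + \sqrt{2} \sqrt{-1}\right) = J \left(J + \sqrt{2} i\right) = J \left(J + i \sqrt{2}\right)$)
$a{\left(-22 \right)} - V{\left(-51,5 \right)} = - 22 \left(-22 + i \sqrt{2}\right) - -67 = \left(484 - 22 i \sqrt{2}\right) + 67 = 551 - 22 i \sqrt{2}$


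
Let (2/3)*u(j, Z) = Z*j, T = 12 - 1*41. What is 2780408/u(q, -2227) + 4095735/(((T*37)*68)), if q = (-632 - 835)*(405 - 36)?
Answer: -51253091002229/913079818188 ≈ -56.132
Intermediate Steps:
q = -541323 (q = -1467*369 = -541323)
T = -29 (T = 12 - 41 = -29)
u(j, Z) = 3*Z*j/2 (u(j, Z) = 3*(Z*j)/2 = 3*Z*j/2)
2780408/u(q, -2227) + 4095735/(((T*37)*68)) = 2780408/(((3/2)*(-2227)*(-541323))) + 4095735/((-29*37*68)) = 2780408/(3616578963/2) + 4095735/((-1073*68)) = 2780408*(2/3616578963) + 4095735/(-72964) = 5560816/3616578963 + 4095735*(-1/72964) = 5560816/3616578963 - 4095735/72964 = -51253091002229/913079818188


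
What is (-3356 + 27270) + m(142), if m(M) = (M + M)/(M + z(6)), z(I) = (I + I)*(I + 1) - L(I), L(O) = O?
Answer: 1315341/55 ≈ 23915.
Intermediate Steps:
z(I) = -I + 2*I*(1 + I) (z(I) = (I + I)*(I + 1) - I = (2*I)*(1 + I) - I = 2*I*(1 + I) - I = -I + 2*I*(1 + I))
m(M) = 2*M/(78 + M) (m(M) = (M + M)/(M + 6*(1 + 2*6)) = (2*M)/(M + 6*(1 + 12)) = (2*M)/(M + 6*13) = (2*M)/(M + 78) = (2*M)/(78 + M) = 2*M/(78 + M))
(-3356 + 27270) + m(142) = (-3356 + 27270) + 2*142/(78 + 142) = 23914 + 2*142/220 = 23914 + 2*142*(1/220) = 23914 + 71/55 = 1315341/55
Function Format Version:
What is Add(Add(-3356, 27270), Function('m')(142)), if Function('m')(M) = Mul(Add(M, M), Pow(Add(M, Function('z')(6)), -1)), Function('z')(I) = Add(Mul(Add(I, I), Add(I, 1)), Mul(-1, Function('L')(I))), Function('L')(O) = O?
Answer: Rational(1315341, 55) ≈ 23915.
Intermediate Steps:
Function('z')(I) = Add(Mul(-1, I), Mul(2, I, Add(1, I))) (Function('z')(I) = Add(Mul(Add(I, I), Add(I, 1)), Mul(-1, I)) = Add(Mul(Mul(2, I), Add(1, I)), Mul(-1, I)) = Add(Mul(2, I, Add(1, I)), Mul(-1, I)) = Add(Mul(-1, I), Mul(2, I, Add(1, I))))
Function('m')(M) = Mul(2, M, Pow(Add(78, M), -1)) (Function('m')(M) = Mul(Add(M, M), Pow(Add(M, Mul(6, Add(1, Mul(2, 6)))), -1)) = Mul(Mul(2, M), Pow(Add(M, Mul(6, Add(1, 12))), -1)) = Mul(Mul(2, M), Pow(Add(M, Mul(6, 13)), -1)) = Mul(Mul(2, M), Pow(Add(M, 78), -1)) = Mul(Mul(2, M), Pow(Add(78, M), -1)) = Mul(2, M, Pow(Add(78, M), -1)))
Add(Add(-3356, 27270), Function('m')(142)) = Add(Add(-3356, 27270), Mul(2, 142, Pow(Add(78, 142), -1))) = Add(23914, Mul(2, 142, Pow(220, -1))) = Add(23914, Mul(2, 142, Rational(1, 220))) = Add(23914, Rational(71, 55)) = Rational(1315341, 55)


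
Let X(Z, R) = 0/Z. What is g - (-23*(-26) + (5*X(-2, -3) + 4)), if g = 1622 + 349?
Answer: 1369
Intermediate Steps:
X(Z, R) = 0
g = 1971
g - (-23*(-26) + (5*X(-2, -3) + 4)) = 1971 - (-23*(-26) + (5*0 + 4)) = 1971 - (598 + (0 + 4)) = 1971 - (598 + 4) = 1971 - 1*602 = 1971 - 602 = 1369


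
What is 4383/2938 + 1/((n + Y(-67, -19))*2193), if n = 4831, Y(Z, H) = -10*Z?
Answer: 52875169357/35443130034 ≈ 1.4918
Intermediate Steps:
4383/2938 + 1/((n + Y(-67, -19))*2193) = 4383/2938 + 1/((4831 - 10*(-67))*2193) = 4383*(1/2938) + (1/2193)/(4831 + 670) = 4383/2938 + (1/2193)/5501 = 4383/2938 + (1/5501)*(1/2193) = 4383/2938 + 1/12063693 = 52875169357/35443130034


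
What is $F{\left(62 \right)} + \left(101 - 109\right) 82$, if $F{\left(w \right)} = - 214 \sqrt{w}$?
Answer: $-656 - 214 \sqrt{62} \approx -2341.0$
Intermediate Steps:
$F{\left(62 \right)} + \left(101 - 109\right) 82 = - 214 \sqrt{62} + \left(101 - 109\right) 82 = - 214 \sqrt{62} - 656 = -656 - 214 \sqrt{62}$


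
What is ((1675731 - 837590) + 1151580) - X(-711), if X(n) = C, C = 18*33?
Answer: 1989127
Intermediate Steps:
C = 594
X(n) = 594
((1675731 - 837590) + 1151580) - X(-711) = ((1675731 - 837590) + 1151580) - 1*594 = (838141 + 1151580) - 594 = 1989721 - 594 = 1989127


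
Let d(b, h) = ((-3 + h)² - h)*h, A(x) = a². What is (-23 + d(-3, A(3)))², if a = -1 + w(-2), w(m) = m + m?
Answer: 131148304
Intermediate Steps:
w(m) = 2*m
a = -5 (a = -1 + 2*(-2) = -1 - 4 = -5)
A(x) = 25 (A(x) = (-5)² = 25)
d(b, h) = h*((-3 + h)² - h)
(-23 + d(-3, A(3)))² = (-23 - 1*25*(25 - (-3 + 25)²))² = (-23 - 1*25*(25 - 1*22²))² = (-23 - 1*25*(25 - 1*484))² = (-23 - 1*25*(25 - 484))² = (-23 - 1*25*(-459))² = (-23 + 11475)² = 11452² = 131148304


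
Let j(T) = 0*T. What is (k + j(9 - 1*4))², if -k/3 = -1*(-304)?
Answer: 831744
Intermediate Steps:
k = -912 (k = -(-3)*(-304) = -3*304 = -912)
j(T) = 0
(k + j(9 - 1*4))² = (-912 + 0)² = (-912)² = 831744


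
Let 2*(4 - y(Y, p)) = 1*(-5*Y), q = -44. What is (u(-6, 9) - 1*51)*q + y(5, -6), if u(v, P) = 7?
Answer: 3905/2 ≈ 1952.5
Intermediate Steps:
y(Y, p) = 4 + 5*Y/2 (y(Y, p) = 4 - (-5*Y)/2 = 4 - (-5)*Y/2 = 4 + 5*Y/2)
(u(-6, 9) - 1*51)*q + y(5, -6) = (7 - 1*51)*(-44) + (4 + (5/2)*5) = (7 - 51)*(-44) + (4 + 25/2) = -44*(-44) + 33/2 = 1936 + 33/2 = 3905/2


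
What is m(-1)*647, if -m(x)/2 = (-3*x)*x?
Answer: 3882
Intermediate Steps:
m(x) = 6*x² (m(x) = -2*(-3*x)*x = -(-6)*x² = 6*x²)
m(-1)*647 = (6*(-1)²)*647 = (6*1)*647 = 6*647 = 3882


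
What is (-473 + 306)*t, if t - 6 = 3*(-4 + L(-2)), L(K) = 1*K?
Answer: 2004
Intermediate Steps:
L(K) = K
t = -12 (t = 6 + 3*(-4 - 2) = 6 + 3*(-6) = 6 - 18 = -12)
(-473 + 306)*t = (-473 + 306)*(-12) = -167*(-12) = 2004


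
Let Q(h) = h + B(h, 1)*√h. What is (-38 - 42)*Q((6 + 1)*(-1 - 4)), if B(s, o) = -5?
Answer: 2800 + 400*I*√35 ≈ 2800.0 + 2366.4*I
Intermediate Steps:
Q(h) = h - 5*√h
(-38 - 42)*Q((6 + 1)*(-1 - 4)) = (-38 - 42)*((6 + 1)*(-1 - 4) - 5*√(-1 - 4)*√(6 + 1)) = -80*(7*(-5) - 5*I*√35) = -80*(-35 - 5*I*√35) = 2800 + 400*I*√35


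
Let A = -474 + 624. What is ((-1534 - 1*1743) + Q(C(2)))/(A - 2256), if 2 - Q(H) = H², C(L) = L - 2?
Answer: 3275/2106 ≈ 1.5551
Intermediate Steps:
A = 150
C(L) = -2 + L
Q(H) = 2 - H²
((-1534 - 1*1743) + Q(C(2)))/(A - 2256) = ((-1534 - 1*1743) + (2 - (-2 + 2)²))/(150 - 2256) = ((-1534 - 1743) + (2 - 1*0²))/(-2106) = (-3277 + (2 - 1*0))*(-1/2106) = (-3277 + (2 + 0))*(-1/2106) = (-3277 + 2)*(-1/2106) = -3275*(-1/2106) = 3275/2106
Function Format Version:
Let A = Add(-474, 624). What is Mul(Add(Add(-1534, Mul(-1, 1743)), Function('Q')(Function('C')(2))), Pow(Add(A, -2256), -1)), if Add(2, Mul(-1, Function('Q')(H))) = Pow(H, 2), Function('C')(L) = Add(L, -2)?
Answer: Rational(3275, 2106) ≈ 1.5551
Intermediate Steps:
A = 150
Function('C')(L) = Add(-2, L)
Function('Q')(H) = Add(2, Mul(-1, Pow(H, 2)))
Mul(Add(Add(-1534, Mul(-1, 1743)), Function('Q')(Function('C')(2))), Pow(Add(A, -2256), -1)) = Mul(Add(Add(-1534, Mul(-1, 1743)), Add(2, Mul(-1, Pow(Add(-2, 2), 2)))), Pow(Add(150, -2256), -1)) = Mul(Add(Add(-1534, -1743), Add(2, Mul(-1, Pow(0, 2)))), Pow(-2106, -1)) = Mul(Add(-3277, Add(2, Mul(-1, 0))), Rational(-1, 2106)) = Mul(Add(-3277, Add(2, 0)), Rational(-1, 2106)) = Mul(Add(-3277, 2), Rational(-1, 2106)) = Mul(-3275, Rational(-1, 2106)) = Rational(3275, 2106)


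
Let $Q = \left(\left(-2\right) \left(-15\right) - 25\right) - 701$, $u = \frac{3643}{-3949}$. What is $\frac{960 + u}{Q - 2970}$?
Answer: $- \frac{3787397}{14477034} \approx -0.26161$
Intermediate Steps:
$u = - \frac{3643}{3949}$ ($u = 3643 \left(- \frac{1}{3949}\right) = - \frac{3643}{3949} \approx -0.92251$)
$Q = -696$ ($Q = \left(30 - 25\right) - 701 = 5 - 701 = -696$)
$\frac{960 + u}{Q - 2970} = \frac{960 - \frac{3643}{3949}}{-696 - 2970} = \frac{3787397}{3949 \left(-3666\right)} = \frac{3787397}{3949} \left(- \frac{1}{3666}\right) = - \frac{3787397}{14477034}$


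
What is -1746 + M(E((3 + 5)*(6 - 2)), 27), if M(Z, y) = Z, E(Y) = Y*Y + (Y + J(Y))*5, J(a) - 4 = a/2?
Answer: -462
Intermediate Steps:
J(a) = 4 + a/2
E(Y) = 20 + Y**2 + 15*Y/2 (E(Y) = Y*Y + (Y + (4 + Y/2))*5 = Y**2 + (4 + 3*Y/2)*5 = Y**2 + (20 + 15*Y/2) = 20 + Y**2 + 15*Y/2)
-1746 + M(E((3 + 5)*(6 - 2)), 27) = -1746 + (20 + ((3 + 5)*(6 - 2))**2 + 15*((3 + 5)*(6 - 2))/2) = -1746 + (20 + (8*4)**2 + 15*(8*4)/2) = -1746 + (20 + 32**2 + (15/2)*32) = -1746 + (20 + 1024 + 240) = -1746 + 1284 = -462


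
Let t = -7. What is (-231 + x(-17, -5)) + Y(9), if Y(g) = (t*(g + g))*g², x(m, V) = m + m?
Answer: -10471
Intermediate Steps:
x(m, V) = 2*m
Y(g) = -14*g³ (Y(g) = (-7*(g + g))*g² = (-14*g)*g² = -14*g³)
(-231 + x(-17, -5)) + Y(9) = (-231 + 2*(-17)) - 14*9³ = (-231 - 34) - 14*729 = -265 - 10206 = -10471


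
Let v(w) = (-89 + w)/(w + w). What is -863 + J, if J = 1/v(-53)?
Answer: -61220/71 ≈ -862.25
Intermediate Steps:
v(w) = (-89 + w)/(2*w) (v(w) = (-89 + w)/((2*w)) = (-89 + w)*(1/(2*w)) = (-89 + w)/(2*w))
J = 53/71 (J = 1/((½)*(-89 - 53)/(-53)) = 1/((½)*(-1/53)*(-142)) = 1/(71/53) = 53/71 ≈ 0.74648)
-863 + J = -863 + 53/71 = -61220/71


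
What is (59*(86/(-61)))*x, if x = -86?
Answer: 436364/61 ≈ 7153.5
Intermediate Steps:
(59*(86/(-61)))*x = (59*(86/(-61)))*(-86) = (59*(86*(-1/61)))*(-86) = (59*(-86/61))*(-86) = -5074/61*(-86) = 436364/61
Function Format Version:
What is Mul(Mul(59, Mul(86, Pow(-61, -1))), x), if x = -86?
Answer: Rational(436364, 61) ≈ 7153.5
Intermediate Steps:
Mul(Mul(59, Mul(86, Pow(-61, -1))), x) = Mul(Mul(59, Mul(86, Pow(-61, -1))), -86) = Mul(Mul(59, Mul(86, Rational(-1, 61))), -86) = Mul(Mul(59, Rational(-86, 61)), -86) = Mul(Rational(-5074, 61), -86) = Rational(436364, 61)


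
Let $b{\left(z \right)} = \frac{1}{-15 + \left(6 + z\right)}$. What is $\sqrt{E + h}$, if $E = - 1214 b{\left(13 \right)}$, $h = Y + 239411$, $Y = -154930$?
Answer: $\frac{\sqrt{336710}}{2} \approx 290.13$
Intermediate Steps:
$b{\left(z \right)} = \frac{1}{-9 + z}$
$h = 84481$ ($h = -154930 + 239411 = 84481$)
$E = - \frac{607}{2}$ ($E = - \frac{1214}{-9 + 13} = - \frac{1214}{4} = \left(-1214\right) \frac{1}{4} = - \frac{607}{2} \approx -303.5$)
$\sqrt{E + h} = \sqrt{- \frac{607}{2} + 84481} = \sqrt{\frac{168355}{2}} = \frac{\sqrt{336710}}{2}$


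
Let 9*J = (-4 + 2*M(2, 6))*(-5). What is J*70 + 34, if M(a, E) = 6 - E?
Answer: 1706/9 ≈ 189.56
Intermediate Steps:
J = 20/9 (J = ((-4 + 2*(6 - 1*6))*(-5))/9 = ((-4 + 2*(6 - 6))*(-5))/9 = ((-4 + 2*0)*(-5))/9 = ((-4 + 0)*(-5))/9 = (-4*(-5))/9 = (⅑)*20 = 20/9 ≈ 2.2222)
J*70 + 34 = (20/9)*70 + 34 = 1400/9 + 34 = 1706/9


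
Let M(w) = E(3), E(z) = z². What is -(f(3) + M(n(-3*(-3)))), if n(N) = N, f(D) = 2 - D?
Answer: -8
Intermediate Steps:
M(w) = 9 (M(w) = 3² = 9)
-(f(3) + M(n(-3*(-3)))) = -((2 - 1*3) + 9) = -((2 - 3) + 9) = -(-1 + 9) = -1*8 = -8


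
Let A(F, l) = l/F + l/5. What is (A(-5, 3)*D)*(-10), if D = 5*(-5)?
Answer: 0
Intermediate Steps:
D = -25
A(F, l) = l/5 + l/F (A(F, l) = l/F + l*(⅕) = l/F + l/5 = l/5 + l/F)
(A(-5, 3)*D)*(-10) = (((⅕)*3 + 3/(-5))*(-25))*(-10) = ((⅗ + 3*(-⅕))*(-25))*(-10) = ((⅗ - ⅗)*(-25))*(-10) = (0*(-25))*(-10) = 0*(-10) = 0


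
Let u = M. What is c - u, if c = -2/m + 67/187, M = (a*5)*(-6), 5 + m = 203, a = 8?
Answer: 404506/1683 ≈ 240.35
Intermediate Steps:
m = 198 (m = -5 + 203 = 198)
M = -240 (M = (8*5)*(-6) = 40*(-6) = -240)
u = -240
c = 586/1683 (c = -2/198 + 67/187 = -2*1/198 + 67*(1/187) = -1/99 + 67/187 = 586/1683 ≈ 0.34819)
c - u = 586/1683 - 1*(-240) = 586/1683 + 240 = 404506/1683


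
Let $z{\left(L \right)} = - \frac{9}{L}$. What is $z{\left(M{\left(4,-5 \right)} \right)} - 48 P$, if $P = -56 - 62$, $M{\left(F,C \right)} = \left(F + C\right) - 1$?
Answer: $\frac{11337}{2} \approx 5668.5$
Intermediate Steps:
$M{\left(F,C \right)} = -1 + C + F$ ($M{\left(F,C \right)} = \left(C + F\right) - 1 = -1 + C + F$)
$P = -118$ ($P = -56 - 62 = -118$)
$z{\left(M{\left(4,-5 \right)} \right)} - 48 P = - \frac{9}{-1 - 5 + 4} - -5664 = - \frac{9}{-2} + 5664 = \left(-9\right) \left(- \frac{1}{2}\right) + 5664 = \frac{9}{2} + 5664 = \frac{11337}{2}$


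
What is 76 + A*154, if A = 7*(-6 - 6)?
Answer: -12860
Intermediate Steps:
A = -84 (A = 7*(-12) = -84)
76 + A*154 = 76 - 84*154 = 76 - 12936 = -12860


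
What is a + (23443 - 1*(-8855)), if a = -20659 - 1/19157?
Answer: 222968322/19157 ≈ 11639.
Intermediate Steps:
a = -395764464/19157 (a = -20659 - 1*1/19157 = -20659 - 1/19157 = -395764464/19157 ≈ -20659.)
a + (23443 - 1*(-8855)) = -395764464/19157 + (23443 - 1*(-8855)) = -395764464/19157 + (23443 + 8855) = -395764464/19157 + 32298 = 222968322/19157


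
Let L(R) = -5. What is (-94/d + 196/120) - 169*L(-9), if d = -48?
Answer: 101831/120 ≈ 848.59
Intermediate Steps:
(-94/d + 196/120) - 169*L(-9) = (-94/(-48) + 196/120) - 169*(-5) = (-94*(-1/48) + 196*(1/120)) + 845 = (47/24 + 49/30) + 845 = 431/120 + 845 = 101831/120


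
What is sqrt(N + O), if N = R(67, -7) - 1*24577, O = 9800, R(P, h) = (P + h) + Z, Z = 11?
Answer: 3*I*sqrt(1634) ≈ 121.27*I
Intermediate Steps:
R(P, h) = 11 + P + h (R(P, h) = (P + h) + 11 = 11 + P + h)
N = -24506 (N = (11 + 67 - 7) - 1*24577 = 71 - 24577 = -24506)
sqrt(N + O) = sqrt(-24506 + 9800) = sqrt(-14706) = 3*I*sqrt(1634)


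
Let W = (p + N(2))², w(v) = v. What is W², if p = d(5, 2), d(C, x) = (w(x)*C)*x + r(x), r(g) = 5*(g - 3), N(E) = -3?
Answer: 20736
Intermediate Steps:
r(g) = -15 + 5*g (r(g) = 5*(-3 + g) = -15 + 5*g)
d(C, x) = -15 + 5*x + C*x² (d(C, x) = (x*C)*x + (-15 + 5*x) = (C*x)*x + (-15 + 5*x) = C*x² + (-15 + 5*x) = -15 + 5*x + C*x²)
p = 15 (p = -15 + 5*2 + 5*2² = -15 + 10 + 5*4 = -15 + 10 + 20 = 15)
W = 144 (W = (15 - 3)² = 12² = 144)
W² = 144² = 20736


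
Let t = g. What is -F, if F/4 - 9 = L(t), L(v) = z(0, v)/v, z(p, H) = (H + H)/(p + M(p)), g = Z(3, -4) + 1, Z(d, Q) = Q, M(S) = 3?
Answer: -116/3 ≈ -38.667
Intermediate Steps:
g = -3 (g = -4 + 1 = -3)
t = -3
z(p, H) = 2*H/(3 + p) (z(p, H) = (H + H)/(p + 3) = (2*H)/(3 + p) = 2*H/(3 + p))
L(v) = 2/3 (L(v) = (2*v/(3 + 0))/v = (2*v/3)/v = 2/3)
F = 116/3 (F = 36 + 4*(2/3) = 36 + 8/3 = 116/3 ≈ 38.667)
-F = -1*116/3 = -116/3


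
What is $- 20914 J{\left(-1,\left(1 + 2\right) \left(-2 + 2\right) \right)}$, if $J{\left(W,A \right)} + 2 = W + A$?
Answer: $62742$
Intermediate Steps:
$J{\left(W,A \right)} = -2 + A + W$ ($J{\left(W,A \right)} = -2 + \left(W + A\right) = -2 + \left(A + W\right) = -2 + A + W$)
$- 20914 J{\left(-1,\left(1 + 2\right) \left(-2 + 2\right) \right)} = - 20914 \left(-2 + \left(1 + 2\right) \left(-2 + 2\right) - 1\right) = - 20914 \left(-2 + 3 \cdot 0 - 1\right) = - 20914 \left(-2 + 0 - 1\right) = \left(-20914\right) \left(-3\right) = 62742$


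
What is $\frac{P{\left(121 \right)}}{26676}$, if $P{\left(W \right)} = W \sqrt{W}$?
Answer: $\frac{1331}{26676} \approx 0.049895$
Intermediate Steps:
$P{\left(W \right)} = W^{\frac{3}{2}}$
$\frac{P{\left(121 \right)}}{26676} = \frac{121^{\frac{3}{2}}}{26676} = 1331 \cdot \frac{1}{26676} = \frac{1331}{26676}$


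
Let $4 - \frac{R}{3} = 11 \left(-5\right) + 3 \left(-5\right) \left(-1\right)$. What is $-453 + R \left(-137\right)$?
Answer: $-18537$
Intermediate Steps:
$R = 132$ ($R = 12 - 3 \left(11 \left(-5\right) + 3 \left(-5\right) \left(-1\right)\right) = 12 - 3 \left(-55 - -15\right) = 12 - 3 \left(-55 + 15\right) = 12 - -120 = 12 + 120 = 132$)
$-453 + R \left(-137\right) = -453 + 132 \left(-137\right) = -453 - 18084 = -18537$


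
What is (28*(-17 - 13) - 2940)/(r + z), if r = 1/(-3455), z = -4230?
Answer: 13059900/14614651 ≈ 0.89362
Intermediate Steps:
r = -1/3455 ≈ -0.00028944
(28*(-17 - 13) - 2940)/(r + z) = (28*(-17 - 13) - 2940)/(-1/3455 - 4230) = (28*(-30) - 2940)/(-14614651/3455) = (-840 - 2940)*(-3455/14614651) = -3780*(-3455/14614651) = 13059900/14614651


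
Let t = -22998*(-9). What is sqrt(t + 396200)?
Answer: sqrt(603182) ≈ 776.65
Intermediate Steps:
t = 206982
sqrt(t + 396200) = sqrt(206982 + 396200) = sqrt(603182)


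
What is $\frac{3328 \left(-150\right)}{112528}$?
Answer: $- \frac{2400}{541} \approx -4.4362$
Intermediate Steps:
$\frac{3328 \left(-150\right)}{112528} = \left(-499200\right) \frac{1}{112528} = - \frac{2400}{541}$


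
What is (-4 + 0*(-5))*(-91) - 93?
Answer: 271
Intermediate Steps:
(-4 + 0*(-5))*(-91) - 93 = (-4 + 0)*(-91) - 93 = -4*(-91) - 93 = 364 - 93 = 271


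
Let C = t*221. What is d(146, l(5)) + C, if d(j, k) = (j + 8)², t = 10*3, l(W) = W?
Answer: 30346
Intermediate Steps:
t = 30
d(j, k) = (8 + j)²
C = 6630 (C = 30*221 = 6630)
d(146, l(5)) + C = (8 + 146)² + 6630 = 154² + 6630 = 23716 + 6630 = 30346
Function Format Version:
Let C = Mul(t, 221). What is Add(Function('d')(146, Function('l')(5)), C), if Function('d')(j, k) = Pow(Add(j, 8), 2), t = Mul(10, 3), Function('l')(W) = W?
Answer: 30346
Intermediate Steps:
t = 30
Function('d')(j, k) = Pow(Add(8, j), 2)
C = 6630 (C = Mul(30, 221) = 6630)
Add(Function('d')(146, Function('l')(5)), C) = Add(Pow(Add(8, 146), 2), 6630) = Add(Pow(154, 2), 6630) = Add(23716, 6630) = 30346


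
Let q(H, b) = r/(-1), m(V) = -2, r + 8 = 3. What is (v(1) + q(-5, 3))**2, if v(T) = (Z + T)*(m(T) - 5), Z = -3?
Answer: 361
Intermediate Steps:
r = -5 (r = -8 + 3 = -5)
q(H, b) = 5 (q(H, b) = -5/(-1) = -5*(-1) = 5)
v(T) = 21 - 7*T (v(T) = (-3 + T)*(-2 - 5) = (-3 + T)*(-7) = 21 - 7*T)
(v(1) + q(-5, 3))**2 = ((21 - 7*1) + 5)**2 = ((21 - 7) + 5)**2 = (14 + 5)**2 = 19**2 = 361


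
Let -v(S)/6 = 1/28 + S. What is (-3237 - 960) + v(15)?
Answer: -60021/14 ≈ -4287.2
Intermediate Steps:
v(S) = -3/14 - 6*S (v(S) = -6*(1/28 + S) = -3/14 - 6*S)
(-3237 - 960) + v(15) = (-3237 - 960) + (-3/14 - 6*15) = -4197 + (-3/14 - 90) = -4197 - 1263/14 = -60021/14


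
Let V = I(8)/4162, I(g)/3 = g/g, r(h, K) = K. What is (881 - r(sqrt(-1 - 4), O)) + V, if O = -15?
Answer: 3729155/4162 ≈ 896.00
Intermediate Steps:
I(g) = 3 (I(g) = 3*(g/g) = 3*1 = 3)
V = 3/4162 ≈ 0.00072081
(881 - r(sqrt(-1 - 4), O)) + V = (881 - 1*(-15)) + 3/4162 = (881 + 15) + 3/4162 = 896 + 3/4162 = 3729155/4162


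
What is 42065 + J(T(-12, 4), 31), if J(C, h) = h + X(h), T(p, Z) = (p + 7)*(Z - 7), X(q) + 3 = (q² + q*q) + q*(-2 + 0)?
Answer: 43953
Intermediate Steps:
X(q) = -3 - 2*q + 2*q² (X(q) = -3 + ((q² + q*q) + q*(-2 + 0)) = -3 + ((q² + q²) + q*(-2)) = -3 + (2*q² - 2*q) = -3 + (-2*q + 2*q²) = -3 - 2*q + 2*q²)
T(p, Z) = (-7 + Z)*(7 + p) (T(p, Z) = (7 + p)*(-7 + Z) = (-7 + Z)*(7 + p))
J(C, h) = -3 - h + 2*h² (J(C, h) = h + (-3 - 2*h + 2*h²) = -3 - h + 2*h²)
42065 + J(T(-12, 4), 31) = 42065 + (-3 - 1*31 + 2*31²) = 42065 + (-3 - 31 + 2*961) = 42065 + (-3 - 31 + 1922) = 42065 + 1888 = 43953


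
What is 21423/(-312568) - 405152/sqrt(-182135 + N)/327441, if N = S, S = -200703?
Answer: -21423/312568 + 202576*I*sqrt(382838)/62678428779 ≈ -0.068539 + 0.0019998*I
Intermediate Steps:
N = -200703
21423/(-312568) - 405152/sqrt(-182135 + N)/327441 = 21423/(-312568) - 405152/sqrt(-182135 - 200703)/327441 = 21423*(-1/312568) - 405152*(-I*sqrt(382838)/382838)*(1/327441) = -21423/312568 - 405152*(-I*sqrt(382838)/382838)*(1/327441) = -21423/312568 - (-202576)*I*sqrt(382838)/191419*(1/327441) = -21423/312568 + (202576*I*sqrt(382838)/191419)*(1/327441) = -21423/312568 + 202576*I*sqrt(382838)/62678428779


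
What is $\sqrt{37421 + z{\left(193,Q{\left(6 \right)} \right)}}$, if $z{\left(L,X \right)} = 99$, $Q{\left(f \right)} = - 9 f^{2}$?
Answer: $4 \sqrt{2345} \approx 193.7$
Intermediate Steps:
$\sqrt{37421 + z{\left(193,Q{\left(6 \right)} \right)}} = \sqrt{37421 + 99} = \sqrt{37520} = 4 \sqrt{2345}$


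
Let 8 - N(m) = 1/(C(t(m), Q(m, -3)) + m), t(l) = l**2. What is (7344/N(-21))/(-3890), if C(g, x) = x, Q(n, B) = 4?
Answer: -62424/266465 ≈ -0.23427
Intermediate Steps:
N(m) = 8 - 1/(4 + m)
(7344/N(-21))/(-3890) = (7344/(((31 + 8*(-21))/(4 - 21))))/(-3890) = (7344/(((31 - 168)/(-17))))*(-1/3890) = (7344/((-1/17*(-137))))*(-1/3890) = (7344/(137/17))*(-1/3890) = (7344*(17/137))*(-1/3890) = (124848/137)*(-1/3890) = -62424/266465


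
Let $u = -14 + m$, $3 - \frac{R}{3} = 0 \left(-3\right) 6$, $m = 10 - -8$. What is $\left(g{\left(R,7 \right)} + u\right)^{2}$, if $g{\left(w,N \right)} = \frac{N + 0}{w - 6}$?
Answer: $\frac{361}{9} \approx 40.111$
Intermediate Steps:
$m = 18$ ($m = 10 + 8 = 18$)
$R = 9$ ($R = 9 - 3 \cdot 0 \left(-3\right) 6 = 9 - 3 \cdot 0 \cdot 6 = 9 - 0 = 9 + 0 = 9$)
$u = 4$ ($u = -14 + 18 = 4$)
$g{\left(w,N \right)} = \frac{N}{-6 + w}$
$\left(g{\left(R,7 \right)} + u\right)^{2} = \left(\frac{7}{-6 + 9} + 4\right)^{2} = \left(\frac{7}{3} + 4\right)^{2} = \left(\frac{19}{3}\right)^{2} = \frac{361}{9}$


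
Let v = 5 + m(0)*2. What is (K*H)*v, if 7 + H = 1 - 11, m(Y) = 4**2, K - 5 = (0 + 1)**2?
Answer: -3774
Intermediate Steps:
K = 6 (K = 5 + (0 + 1)**2 = 5 + 1**2 = 5 + 1 = 6)
m(Y) = 16
H = -17 (H = -7 + (1 - 11) = -7 - 10 = -17)
v = 37 (v = 5 + 16*2 = 5 + 32 = 37)
(K*H)*v = (6*(-17))*37 = -102*37 = -3774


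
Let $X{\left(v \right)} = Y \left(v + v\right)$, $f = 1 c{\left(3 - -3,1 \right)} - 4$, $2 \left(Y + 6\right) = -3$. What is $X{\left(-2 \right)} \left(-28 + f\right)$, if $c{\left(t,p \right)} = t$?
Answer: $-780$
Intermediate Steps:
$Y = - \frac{15}{2}$ ($Y = -6 + \frac{1}{2} \left(-3\right) = -6 - \frac{3}{2} = - \frac{15}{2} \approx -7.5$)
$f = 2$ ($f = 1 \left(3 - -3\right) - 4 = 1 \left(3 + 3\right) - 4 = 1 \cdot 6 - 4 = 6 - 4 = 2$)
$X{\left(v \right)} = - 15 v$ ($X{\left(v \right)} = - \frac{15 \left(v + v\right)}{2} = - \frac{15 \cdot 2 v}{2} = - 15 v$)
$X{\left(-2 \right)} \left(-28 + f\right) = \left(-15\right) \left(-2\right) \left(-28 + 2\right) = 30 \left(-26\right) = -780$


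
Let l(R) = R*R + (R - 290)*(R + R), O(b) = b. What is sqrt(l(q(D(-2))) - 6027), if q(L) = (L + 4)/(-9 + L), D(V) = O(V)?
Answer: I*sqrt(716495)/11 ≈ 76.951*I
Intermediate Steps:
D(V) = V
q(L) = (4 + L)/(-9 + L)
l(R) = R**2 + 2*R*(-290 + R) (l(R) = R**2 + (-290 + R)*(2*R) = R**2 + 2*R*(-290 + R))
sqrt(l(q(D(-2))) - 6027) = sqrt(((4 - 2)/(-9 - 2))*(-580 + 3*((4 - 2)/(-9 - 2))) - 6027) = sqrt((2/(-11))*(-580 + 3*(2/(-11))) - 6027) = sqrt((-1/11*2)*(-580 + 3*(-1/11*2)) - 6027) = sqrt(-2*(-580 + 3*(-2/11))/11 - 6027) = sqrt(-2*(-580 - 6/11)/11 - 6027) = sqrt(-2/11*(-6386/11) - 6027) = sqrt(12772/121 - 6027) = sqrt(-716495/121) = I*sqrt(716495)/11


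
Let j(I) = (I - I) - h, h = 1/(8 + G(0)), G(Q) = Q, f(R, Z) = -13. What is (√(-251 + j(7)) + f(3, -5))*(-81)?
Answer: 1053 - 567*I*√82/4 ≈ 1053.0 - 1283.6*I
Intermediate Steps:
h = ⅛ (h = 1/(8 + 0) = 1/8 = ⅛ ≈ 0.12500)
j(I) = -⅛ (j(I) = (I - I) - 1*⅛ = 0 - ⅛ = -⅛)
(√(-251 + j(7)) + f(3, -5))*(-81) = (√(-251 - ⅛) - 13)*(-81) = (√(-2009/8) - 13)*(-81) = (7*I*√82/4 - 13)*(-81) = (-13 + 7*I*√82/4)*(-81) = 1053 - 567*I*√82/4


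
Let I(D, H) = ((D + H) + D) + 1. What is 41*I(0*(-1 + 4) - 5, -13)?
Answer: -902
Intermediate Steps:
I(D, H) = 1 + H + 2*D (I(D, H) = (H + 2*D) + 1 = 1 + H + 2*D)
41*I(0*(-1 + 4) - 5, -13) = 41*(1 - 13 + 2*(0*(-1 + 4) - 5)) = 41*(1 - 13 + 2*(0*3 - 5)) = 41*(1 - 13 + 2*(0 - 5)) = 41*(1 - 13 + 2*(-5)) = 41*(1 - 13 - 10) = 41*(-22) = -902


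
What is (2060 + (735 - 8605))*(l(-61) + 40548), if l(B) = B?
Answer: -235229470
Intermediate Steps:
(2060 + (735 - 8605))*(l(-61) + 40548) = (2060 + (735 - 8605))*(-61 + 40548) = (2060 - 7870)*40487 = -5810*40487 = -235229470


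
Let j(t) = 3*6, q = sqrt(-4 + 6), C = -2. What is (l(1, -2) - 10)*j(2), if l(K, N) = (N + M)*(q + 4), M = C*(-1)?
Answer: -180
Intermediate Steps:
M = 2 (M = -2*(-1) = 2)
q = sqrt(2) ≈ 1.4142
j(t) = 18
l(K, N) = (2 + N)*(4 + sqrt(2)) (l(K, N) = (N + 2)*(sqrt(2) + 4) = (2 + N)*(4 + sqrt(2)))
(l(1, -2) - 10)*j(2) = ((8 + 2*sqrt(2) + 4*(-2) - 2*sqrt(2)) - 10)*18 = ((8 + 2*sqrt(2) - 8 - 2*sqrt(2)) - 10)*18 = (0 - 10)*18 = -10*18 = -180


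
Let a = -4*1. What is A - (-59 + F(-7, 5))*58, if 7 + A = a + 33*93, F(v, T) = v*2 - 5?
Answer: 7582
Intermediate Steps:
F(v, T) = -5 + 2*v (F(v, T) = 2*v - 5 = -5 + 2*v)
a = -4
A = 3058 (A = -7 + (-4 + 33*93) = -7 + (-4 + 3069) = -7 + 3065 = 3058)
A - (-59 + F(-7, 5))*58 = 3058 - (-59 + (-5 + 2*(-7)))*58 = 3058 - (-59 + (-5 - 14))*58 = 3058 - (-59 - 19)*58 = 3058 - (-78)*58 = 3058 - 1*(-4524) = 3058 + 4524 = 7582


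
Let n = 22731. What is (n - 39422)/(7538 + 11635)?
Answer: -16691/19173 ≈ -0.87055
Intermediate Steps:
(n - 39422)/(7538 + 11635) = (22731 - 39422)/(7538 + 11635) = -16691/19173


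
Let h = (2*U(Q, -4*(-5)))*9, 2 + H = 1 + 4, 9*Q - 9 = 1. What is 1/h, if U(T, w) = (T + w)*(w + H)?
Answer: 1/8740 ≈ 0.00011442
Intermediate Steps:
Q = 10/9 (Q = 1 + (⅑)*1 = 1 + ⅑ = 10/9 ≈ 1.1111)
H = 3 (H = -2 + (1 + 4) = -2 + 5 = 3)
U(T, w) = (3 + w)*(T + w) (U(T, w) = (T + w)*(w + 3) = (T + w)*(3 + w) = (3 + w)*(T + w))
h = 8740 (h = (2*((-4*(-5))² + 3*(10/9) + 3*(-4*(-5)) + 10*(-4*(-5))/9))*9 = (2*(20² + 10/3 + 3*20 + (10/9)*20))*9 = (2*(400 + 10/3 + 60 + 200/9))*9 = (2*(4370/9))*9 = (8740/9)*9 = 8740)
1/h = 1/8740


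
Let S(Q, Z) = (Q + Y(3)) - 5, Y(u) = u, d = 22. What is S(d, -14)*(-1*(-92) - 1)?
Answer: 1820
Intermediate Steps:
S(Q, Z) = -2 + Q (S(Q, Z) = (Q + 3) - 5 = (3 + Q) - 5 = -2 + Q)
S(d, -14)*(-1*(-92) - 1) = (-2 + 22)*(-1*(-92) - 1) = 20*(92 - 1) = 20*91 = 1820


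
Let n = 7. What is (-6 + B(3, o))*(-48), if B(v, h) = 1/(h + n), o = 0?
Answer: 1968/7 ≈ 281.14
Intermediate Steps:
B(v, h) = 1/(7 + h) (B(v, h) = 1/(h + 7) = 1/(7 + h))
(-6 + B(3, o))*(-48) = (-6 + 1/(7 + 0))*(-48) = (-6 + 1/7)*(-48) = -41/7*(-48) = 1968/7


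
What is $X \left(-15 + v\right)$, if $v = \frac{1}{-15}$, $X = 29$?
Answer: $- \frac{6554}{15} \approx -436.93$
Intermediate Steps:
$v = - \frac{1}{15} \approx -0.066667$
$X \left(-15 + v\right) = 29 \left(-15 - \frac{1}{15}\right) = 29 \left(- \frac{226}{15}\right) = - \frac{6554}{15}$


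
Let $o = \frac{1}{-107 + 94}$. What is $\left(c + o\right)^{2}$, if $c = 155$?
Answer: $\frac{4056196}{169} \approx 24001.0$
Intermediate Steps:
$o = - \frac{1}{13}$ ($o = \frac{1}{-13} = - \frac{1}{13} \approx -0.076923$)
$\left(c + o\right)^{2} = \left(155 - \frac{1}{13}\right)^{2} = \left(\frac{2014}{13}\right)^{2} = \frac{4056196}{169}$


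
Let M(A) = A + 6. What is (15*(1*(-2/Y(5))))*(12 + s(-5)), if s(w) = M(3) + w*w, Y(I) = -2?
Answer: 690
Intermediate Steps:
M(A) = 6 + A
s(w) = 9 + w² (s(w) = (6 + 3) + w*w = 9 + w²)
(15*(1*(-2/Y(5))))*(12 + s(-5)) = (15*(1*(-2/(-2))))*(12 + (9 + (-5)²)) = (15*(1*(-2*(-½))))*(12 + (9 + 25)) = (15*(1*1))*(12 + 34) = (15*1)*46 = 15*46 = 690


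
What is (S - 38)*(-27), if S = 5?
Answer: 891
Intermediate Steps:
(S - 38)*(-27) = (5 - 38)*(-27) = -33*(-27) = 891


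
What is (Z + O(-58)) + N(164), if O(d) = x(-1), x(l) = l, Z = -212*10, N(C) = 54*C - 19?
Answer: 6716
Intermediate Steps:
N(C) = -19 + 54*C
Z = -2120
O(d) = -1
(Z + O(-58)) + N(164) = (-2120 - 1) + (-19 + 54*164) = -2121 + (-19 + 8856) = -2121 + 8837 = 6716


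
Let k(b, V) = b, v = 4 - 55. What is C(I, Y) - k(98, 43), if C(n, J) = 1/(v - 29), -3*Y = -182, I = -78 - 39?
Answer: -7841/80 ≈ -98.012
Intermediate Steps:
I = -117
v = -51
Y = 182/3 (Y = -⅓*(-182) = 182/3 ≈ 60.667)
C(n, J) = -1/80 (C(n, J) = 1/(-51 - 29) = 1/(-80) = -1/80)
C(I, Y) - k(98, 43) = -1/80 - 1*98 = -1/80 - 98 = -7841/80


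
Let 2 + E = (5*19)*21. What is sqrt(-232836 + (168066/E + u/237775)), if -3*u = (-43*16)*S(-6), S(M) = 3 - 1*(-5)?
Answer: I*sqrt(18816648561090886332882)/284331345 ≈ 482.44*I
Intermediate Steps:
E = 1993 (E = -2 + (5*19)*21 = -2 + 95*21 = -2 + 1995 = 1993)
S(M) = 8 (S(M) = 3 + 5 = 8)
u = 5504/3 (u = -(-43*16)*8/3 = -(-688)*8/3 = -1/3*(-5504) = 5504/3 ≈ 1834.7)
sqrt(-232836 + (168066/E + u/237775)) = sqrt(-232836 + (168066/1993 + (5504/3)/237775)) = sqrt(-232836 + (168066*(1/1993) + (5504/3)*(1/237775))) = sqrt(-232836 + (168066/1993 + 5504/713325)) = sqrt(-232836 + 119896648922/1421656725) = sqrt(-330892968573178/1421656725) = I*sqrt(18816648561090886332882)/284331345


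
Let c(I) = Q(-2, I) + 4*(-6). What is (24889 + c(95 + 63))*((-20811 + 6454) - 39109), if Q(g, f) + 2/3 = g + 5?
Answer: -1329556844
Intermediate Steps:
Q(g, f) = 13/3 + g (Q(g, f) = -⅔ + (g + 5) = -⅔ + (5 + g) = 13/3 + g)
c(I) = -65/3 (c(I) = (13/3 - 2) + 4*(-6) = 7/3 - 24 = -65/3)
(24889 + c(95 + 63))*((-20811 + 6454) - 39109) = (24889 - 65/3)*((-20811 + 6454) - 39109) = 74602*(-14357 - 39109)/3 = (74602/3)*(-53466) = -1329556844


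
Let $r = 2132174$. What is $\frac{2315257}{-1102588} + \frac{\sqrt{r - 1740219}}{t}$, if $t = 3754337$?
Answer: $- \frac{2315257}{1102588} + \frac{\sqrt{391955}}{3754337} \approx -2.0997$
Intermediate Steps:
$\frac{2315257}{-1102588} + \frac{\sqrt{r - 1740219}}{t} = \frac{2315257}{-1102588} + \frac{\sqrt{2132174 - 1740219}}{3754337} = 2315257 \left(- \frac{1}{1102588}\right) + \sqrt{391955} \cdot \frac{1}{3754337} = - \frac{2315257}{1102588} + \frac{\sqrt{391955}}{3754337}$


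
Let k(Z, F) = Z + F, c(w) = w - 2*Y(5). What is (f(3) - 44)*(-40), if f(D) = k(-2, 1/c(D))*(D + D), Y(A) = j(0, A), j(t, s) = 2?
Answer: 2480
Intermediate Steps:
Y(A) = 2
c(w) = -4 + w (c(w) = w - 2*2 = w - 4 = -4 + w)
k(Z, F) = F + Z
f(D) = 2*D*(-2 + 1/(-4 + D)) (f(D) = (1/(-4 + D) - 2)*(D + D) = (-2 + 1/(-4 + D))*(2*D) = 2*D*(-2 + 1/(-4 + D)))
(f(3) - 44)*(-40) = (2*3*(9 - 2*3)/(-4 + 3) - 44)*(-40) = (2*3*(9 - 6)/(-1) - 44)*(-40) = (2*3*(-1)*3 - 44)*(-40) = (-18 - 44)*(-40) = -62*(-40) = 2480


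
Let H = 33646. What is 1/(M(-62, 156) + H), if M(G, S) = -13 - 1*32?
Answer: 1/33601 ≈ 2.9761e-5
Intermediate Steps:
M(G, S) = -45 (M(G, S) = -13 - 32 = -45)
1/(M(-62, 156) + H) = 1/(-45 + 33646) = 1/33601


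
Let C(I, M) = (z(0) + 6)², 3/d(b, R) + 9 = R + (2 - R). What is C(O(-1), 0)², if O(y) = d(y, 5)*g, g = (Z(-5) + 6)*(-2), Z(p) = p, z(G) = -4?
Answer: 16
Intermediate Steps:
d(b, R) = -3/7 (d(b, R) = 3/(-9 + (R + (2 - R))) = 3/(-9 + 2) = 3/(-7) = 3*(-⅐) = -3/7)
g = -2 (g = (-5 + 6)*(-2) = 1*(-2) = -2)
O(y) = 6/7 (O(y) = -3/7*(-2) = 6/7)
C(I, M) = 4 (C(I, M) = (-4 + 6)² = 2² = 4)
C(O(-1), 0)² = 4² = 16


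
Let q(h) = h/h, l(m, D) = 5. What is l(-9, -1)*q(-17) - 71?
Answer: -66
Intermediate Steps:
q(h) = 1
l(-9, -1)*q(-17) - 71 = 5*1 - 71 = 5 - 71 = -66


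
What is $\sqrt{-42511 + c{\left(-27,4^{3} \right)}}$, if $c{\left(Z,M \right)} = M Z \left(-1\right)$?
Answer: $i \sqrt{40783} \approx 201.95 i$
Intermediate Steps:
$c{\left(Z,M \right)} = - M Z$
$\sqrt{-42511 + c{\left(-27,4^{3} \right)}} = \sqrt{-42511 - 4^{3} \left(-27\right)} = \sqrt{-42511 - 64 \left(-27\right)} = \sqrt{-42511 + 1728} = \sqrt{-40783} = i \sqrt{40783}$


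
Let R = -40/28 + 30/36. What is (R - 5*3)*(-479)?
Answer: 313745/42 ≈ 7470.1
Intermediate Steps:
R = -25/42 (R = -40*1/28 + 30*(1/36) = -10/7 + ⅚ = -25/42 ≈ -0.59524)
(R - 5*3)*(-479) = (-25/42 - 5*3)*(-479) = (-25/42 - 1*15)*(-479) = (-25/42 - 15)*(-479) = -655/42*(-479) = 313745/42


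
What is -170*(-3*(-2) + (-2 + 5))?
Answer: -1530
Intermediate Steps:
-170*(-3*(-2) + (-2 + 5)) = -170*(6 + 3) = -170*9 = -1530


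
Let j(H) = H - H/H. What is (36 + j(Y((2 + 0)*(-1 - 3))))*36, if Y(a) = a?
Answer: 972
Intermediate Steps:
j(H) = -1 + H (j(H) = H - 1*1 = H - 1 = -1 + H)
(36 + j(Y((2 + 0)*(-1 - 3))))*36 = (36 + (-1 + (2 + 0)*(-1 - 3)))*36 = (36 + (-1 + 2*(-4)))*36 = (36 + (-1 - 8))*36 = (36 - 9)*36 = 27*36 = 972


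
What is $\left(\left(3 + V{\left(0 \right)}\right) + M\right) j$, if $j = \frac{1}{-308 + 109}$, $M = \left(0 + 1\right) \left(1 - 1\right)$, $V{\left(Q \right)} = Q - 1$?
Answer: $- \frac{2}{199} \approx -0.01005$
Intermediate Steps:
$V{\left(Q \right)} = -1 + Q$
$M = 0$ ($M = 1 \cdot 0 = 0$)
$j = - \frac{1}{199}$ ($j = \frac{1}{-199} = - \frac{1}{199} \approx -0.0050251$)
$\left(\left(3 + V{\left(0 \right)}\right) + M\right) j = \left(\left(3 + \left(-1 + 0\right)\right) + 0\right) \left(- \frac{1}{199}\right) = \left(\left(3 - 1\right) + 0\right) \left(- \frac{1}{199}\right) = \left(2 + 0\right) \left(- \frac{1}{199}\right) = 2 \left(- \frac{1}{199}\right) = - \frac{2}{199}$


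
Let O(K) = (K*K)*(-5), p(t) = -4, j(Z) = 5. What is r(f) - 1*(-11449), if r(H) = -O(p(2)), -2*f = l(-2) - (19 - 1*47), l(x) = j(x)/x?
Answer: 11529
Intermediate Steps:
l(x) = 5/x
O(K) = -5*K² (O(K) = K²*(-5) = -5*K²)
f = -51/4 (f = -(5/(-2) - (19 - 1*47))/2 = -(5*(-½) - (19 - 47))/2 = -(-5/2 - 1*(-28))/2 = -(-5/2 + 28)/2 = -½*51/2 = -51/4 ≈ -12.750)
r(H) = 80 (r(H) = -(-5)*(-4)² = -(-5)*16 = -1*(-80) = 80)
r(f) - 1*(-11449) = 80 - 1*(-11449) = 80 + 11449 = 11529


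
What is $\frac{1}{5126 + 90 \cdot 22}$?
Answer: $\frac{1}{7106} \approx 0.00014073$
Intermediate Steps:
$\frac{1}{5126 + 90 \cdot 22} = \frac{1}{5126 + 1980} = \frac{1}{7106}$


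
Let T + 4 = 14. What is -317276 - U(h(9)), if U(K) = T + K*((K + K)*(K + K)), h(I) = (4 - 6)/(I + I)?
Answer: -231301490/729 ≈ -3.1729e+5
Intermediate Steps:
T = 10 (T = -4 + 14 = 10)
h(I) = -1/I (h(I) = -2*1/(2*I) = -1/I)
U(K) = 10 + 4*K³ (U(K) = 10 + K*((K + K)*(K + K)) = 10 + K*((2*K)*(2*K)) = 10 + K*(4*K²) = 10 + 4*K³)
-317276 - U(h(9)) = -317276 - (10 + 4*(-1/9)³) = -317276 - (10 + 4*(-1*⅑)³) = -317276 - (10 + 4*(-⅑)³) = -317276 - (10 + 4*(-1/729)) = -317276 - (10 - 4/729) = -317276 - 1*7286/729 = -317276 - 7286/729 = -231301490/729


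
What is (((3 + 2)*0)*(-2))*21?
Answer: 0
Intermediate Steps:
(((3 + 2)*0)*(-2))*21 = ((5*0)*(-2))*21 = (0*(-2))*21 = 0*21 = 0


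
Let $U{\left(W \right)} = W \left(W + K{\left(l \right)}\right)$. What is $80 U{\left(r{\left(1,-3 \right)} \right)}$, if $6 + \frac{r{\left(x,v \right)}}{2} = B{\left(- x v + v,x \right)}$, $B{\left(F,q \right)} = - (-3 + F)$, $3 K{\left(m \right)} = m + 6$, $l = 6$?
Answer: $960$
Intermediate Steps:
$K{\left(m \right)} = 2 + \frac{m}{3}$ ($K{\left(m \right)} = \frac{m + 6}{3} = \frac{6 + m}{3} = 2 + \frac{m}{3}$)
$B{\left(F,q \right)} = 3 - F$
$r{\left(x,v \right)} = -6 - 2 v + 2 v x$ ($r{\left(x,v \right)} = -12 + 2 \left(3 - \left(- x v + v\right)\right) = -12 + 2 \left(3 - \left(- v x + v\right)\right) = -12 + 2 \left(3 - \left(v - v x\right)\right) = -12 + 2 \left(3 + \left(- v + v x\right)\right) = -12 + 2 \left(3 - v + v x\right) = -12 + \left(6 - 2 v + 2 v x\right) = -6 - 2 v + 2 v x$)
$U{\left(W \right)} = W \left(4 + W\right)$ ($U{\left(W \right)} = W \left(W + \left(2 + \frac{1}{3} \cdot 6\right)\right) = W \left(W + \left(2 + 2\right)\right) = W \left(W + 4\right) = W \left(4 + W\right)$)
$80 U{\left(r{\left(1,-3 \right)} \right)} = 80 \left(-6 + 2 \left(-3\right) \left(-1 + 1\right)\right) \left(4 - \left(6 + 6 \left(-1 + 1\right)\right)\right) = 80 \left(-6 + 2 \left(-3\right) 0\right) \left(4 - \left(6 + 6 \cdot 0\right)\right) = 80 \left(-6 + 0\right) \left(4 + \left(-6 + 0\right)\right) = 80 \left(- 6 \left(4 - 6\right)\right) = 80 \left(\left(-6\right) \left(-2\right)\right) = 80 \cdot 12 = 960$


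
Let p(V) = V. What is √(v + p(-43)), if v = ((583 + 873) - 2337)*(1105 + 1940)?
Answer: 8*I*√41917 ≈ 1637.9*I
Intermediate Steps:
v = -2682645 (v = (1456 - 2337)*3045 = -881*3045 = -2682645)
√(v + p(-43)) = √(-2682645 - 43) = √(-2682688) = 8*I*√41917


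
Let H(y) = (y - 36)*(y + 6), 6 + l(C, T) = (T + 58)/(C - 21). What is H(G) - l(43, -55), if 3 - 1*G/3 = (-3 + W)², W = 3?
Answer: -8781/22 ≈ -399.14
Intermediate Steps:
G = 9 (G = 9 - 3*(-3 + 3)² = 9 - 3*0² = 9 - 3*0 = 9 + 0 = 9)
l(C, T) = -6 + (58 + T)/(-21 + C) (l(C, T) = -6 + (T + 58)/(C - 21) = -6 + (58 + T)/(-21 + C))
H(y) = (-36 + y)*(6 + y)
H(G) - l(43, -55) = (-216 + 9² - 30*9) - (184 - 55 - 6*43)/(-21 + 43) = (-216 + 81 - 270) - (184 - 55 - 258)/22 = -405 - (-129)/22 = -405 - 1*(-129/22) = -405 + 129/22 = -8781/22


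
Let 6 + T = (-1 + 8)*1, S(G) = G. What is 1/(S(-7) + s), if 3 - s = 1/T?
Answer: -1/5 ≈ -0.20000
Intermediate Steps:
T = 1 (T = -6 + (-1 + 8)*1 = -6 + 7*1 = -6 + 7 = 1)
s = 2 (s = 3 - 1/1 = 3 - 1*1 = 3 - 1 = 2)
1/(S(-7) + s) = 1/(-7 + 2) = 1/(-5) = -1/5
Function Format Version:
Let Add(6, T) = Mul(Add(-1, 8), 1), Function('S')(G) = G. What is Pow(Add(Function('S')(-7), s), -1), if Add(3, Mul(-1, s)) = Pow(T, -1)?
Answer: Rational(-1, 5) ≈ -0.20000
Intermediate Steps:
T = 1 (T = Add(-6, Mul(Add(-1, 8), 1)) = Add(-6, Mul(7, 1)) = Add(-6, 7) = 1)
s = 2 (s = Add(3, Mul(-1, Pow(1, -1))) = Add(3, Mul(-1, 1)) = Add(3, -1) = 2)
Pow(Add(Function('S')(-7), s), -1) = Pow(Add(-7, 2), -1) = Pow(-5, -1) = Rational(-1, 5)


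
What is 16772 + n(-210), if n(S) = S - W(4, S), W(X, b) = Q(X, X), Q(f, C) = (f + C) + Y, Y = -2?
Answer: 16556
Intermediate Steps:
Q(f, C) = -2 + C + f (Q(f, C) = (f + C) - 2 = (C + f) - 2 = -2 + C + f)
W(X, b) = -2 + 2*X (W(X, b) = -2 + X + X = -2 + 2*X)
n(S) = -6 + S (n(S) = S - (-2 + 2*4) = S - (-2 + 8) = S - 1*6 = S - 6 = -6 + S)
16772 + n(-210) = 16772 + (-6 - 210) = 16772 - 216 = 16556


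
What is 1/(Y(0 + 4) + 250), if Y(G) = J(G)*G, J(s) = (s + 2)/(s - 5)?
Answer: 1/226 ≈ 0.0044248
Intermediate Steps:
J(s) = (2 + s)/(-5 + s)
Y(G) = G*(2 + G)/(-5 + G) (Y(G) = ((2 + G)/(-5 + G))*G = G*(2 + G)/(-5 + G))
1/(Y(0 + 4) + 250) = 1/((0 + 4)*(2 + (0 + 4))/(-5 + (0 + 4)) + 250) = 1/(4*(2 + 4)/(-5 + 4) + 250) = 1/(4*6/(-1) + 250) = 1/(4*(-1)*6 + 250) = 1/(-24 + 250) = 1/226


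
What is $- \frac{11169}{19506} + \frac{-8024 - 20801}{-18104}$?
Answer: $\frac{60009479}{58856104} \approx 1.0196$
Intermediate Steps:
$- \frac{11169}{19506} + \frac{-8024 - 20801}{-18104} = \left(-11169\right) \frac{1}{19506} + \left(-8024 - 20801\right) \left(- \frac{1}{18104}\right) = - \frac{3723}{6502} - - \frac{28825}{18104} = - \frac{3723}{6502} + \frac{28825}{18104} = \frac{60009479}{58856104}$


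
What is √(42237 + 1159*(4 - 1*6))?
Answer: √39919 ≈ 199.80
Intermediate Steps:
√(42237 + 1159*(4 - 1*6)) = √(42237 + 1159*(4 - 6)) = √(42237 + 1159*(-2)) = √(42237 - 2318) = √39919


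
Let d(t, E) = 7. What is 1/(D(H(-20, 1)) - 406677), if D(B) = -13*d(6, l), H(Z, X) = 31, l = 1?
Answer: -1/406768 ≈ -2.4584e-6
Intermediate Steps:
D(B) = -91 (D(B) = -13*7 = -91)
1/(D(H(-20, 1)) - 406677) = 1/(-91 - 406677) = 1/(-406768) = -1/406768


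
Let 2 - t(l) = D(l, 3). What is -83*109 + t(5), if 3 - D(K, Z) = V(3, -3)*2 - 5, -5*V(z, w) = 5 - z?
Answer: -45269/5 ≈ -9053.8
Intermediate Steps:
V(z, w) = -1 + z/5 (V(z, w) = -(5 - z)/5 = -1 + z/5)
D(K, Z) = 44/5 (D(K, Z) = 3 - ((-1 + (⅕)*3)*2 - 5) = 3 - ((-1 + ⅗)*2 - 5) = 3 - (-⅖*2 - 5) = 3 - (-⅘ - 5) = 3 - 1*(-29/5) = 3 + 29/5 = 44/5)
t(l) = -34/5 (t(l) = 2 - 1*44/5 = 2 - 44/5 = -34/5)
-83*109 + t(5) = -83*109 - 34/5 = -9047 - 34/5 = -45269/5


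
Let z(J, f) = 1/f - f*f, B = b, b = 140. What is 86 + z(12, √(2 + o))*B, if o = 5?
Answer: -894 + 20*√7 ≈ -841.08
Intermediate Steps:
B = 140
z(J, f) = 1/f - f²
86 + z(12, √(2 + o))*B = 86 + ((1 - (√(2 + 5))³)/(√(2 + 5)))*140 = 86 + ((1 - (√7)³)/(√7))*140 = 86 + ((√7/7)*(1 - 7*√7))*140 = 86 + (√7*(1 - 7*√7)/7)*140 = 86 + 20*√7*(1 - 7*√7)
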